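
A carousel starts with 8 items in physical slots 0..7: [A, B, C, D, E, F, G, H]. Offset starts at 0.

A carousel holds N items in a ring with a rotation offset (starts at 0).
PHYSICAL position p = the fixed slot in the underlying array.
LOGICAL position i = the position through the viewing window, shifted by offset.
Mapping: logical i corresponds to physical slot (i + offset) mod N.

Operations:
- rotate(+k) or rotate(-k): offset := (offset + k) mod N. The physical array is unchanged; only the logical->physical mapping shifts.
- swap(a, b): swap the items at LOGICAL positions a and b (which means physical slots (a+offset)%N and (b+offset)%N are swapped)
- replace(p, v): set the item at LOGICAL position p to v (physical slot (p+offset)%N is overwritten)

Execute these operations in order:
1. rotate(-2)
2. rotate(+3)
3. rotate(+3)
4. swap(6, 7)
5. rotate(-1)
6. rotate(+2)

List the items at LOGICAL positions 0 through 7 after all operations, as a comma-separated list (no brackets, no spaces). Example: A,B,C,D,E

Answer: F,G,H,A,B,D,C,E

Derivation:
After op 1 (rotate(-2)): offset=6, physical=[A,B,C,D,E,F,G,H], logical=[G,H,A,B,C,D,E,F]
After op 2 (rotate(+3)): offset=1, physical=[A,B,C,D,E,F,G,H], logical=[B,C,D,E,F,G,H,A]
After op 3 (rotate(+3)): offset=4, physical=[A,B,C,D,E,F,G,H], logical=[E,F,G,H,A,B,C,D]
After op 4 (swap(6, 7)): offset=4, physical=[A,B,D,C,E,F,G,H], logical=[E,F,G,H,A,B,D,C]
After op 5 (rotate(-1)): offset=3, physical=[A,B,D,C,E,F,G,H], logical=[C,E,F,G,H,A,B,D]
After op 6 (rotate(+2)): offset=5, physical=[A,B,D,C,E,F,G,H], logical=[F,G,H,A,B,D,C,E]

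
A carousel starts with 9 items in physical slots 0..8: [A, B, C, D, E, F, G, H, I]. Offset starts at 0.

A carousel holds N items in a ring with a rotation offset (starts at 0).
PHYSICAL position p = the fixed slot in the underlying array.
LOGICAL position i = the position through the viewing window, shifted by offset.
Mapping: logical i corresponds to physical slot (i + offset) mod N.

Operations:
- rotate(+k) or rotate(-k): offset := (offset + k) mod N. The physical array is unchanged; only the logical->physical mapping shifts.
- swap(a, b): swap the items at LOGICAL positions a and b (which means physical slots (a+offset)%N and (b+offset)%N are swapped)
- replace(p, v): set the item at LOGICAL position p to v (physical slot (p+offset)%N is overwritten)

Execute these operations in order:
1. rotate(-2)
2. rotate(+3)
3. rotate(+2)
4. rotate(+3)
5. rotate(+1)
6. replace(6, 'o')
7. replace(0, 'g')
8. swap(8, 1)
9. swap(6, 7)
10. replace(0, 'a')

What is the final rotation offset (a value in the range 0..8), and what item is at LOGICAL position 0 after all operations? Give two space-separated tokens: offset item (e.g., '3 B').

After op 1 (rotate(-2)): offset=7, physical=[A,B,C,D,E,F,G,H,I], logical=[H,I,A,B,C,D,E,F,G]
After op 2 (rotate(+3)): offset=1, physical=[A,B,C,D,E,F,G,H,I], logical=[B,C,D,E,F,G,H,I,A]
After op 3 (rotate(+2)): offset=3, physical=[A,B,C,D,E,F,G,H,I], logical=[D,E,F,G,H,I,A,B,C]
After op 4 (rotate(+3)): offset=6, physical=[A,B,C,D,E,F,G,H,I], logical=[G,H,I,A,B,C,D,E,F]
After op 5 (rotate(+1)): offset=7, physical=[A,B,C,D,E,F,G,H,I], logical=[H,I,A,B,C,D,E,F,G]
After op 6 (replace(6, 'o')): offset=7, physical=[A,B,C,D,o,F,G,H,I], logical=[H,I,A,B,C,D,o,F,G]
After op 7 (replace(0, 'g')): offset=7, physical=[A,B,C,D,o,F,G,g,I], logical=[g,I,A,B,C,D,o,F,G]
After op 8 (swap(8, 1)): offset=7, physical=[A,B,C,D,o,F,I,g,G], logical=[g,G,A,B,C,D,o,F,I]
After op 9 (swap(6, 7)): offset=7, physical=[A,B,C,D,F,o,I,g,G], logical=[g,G,A,B,C,D,F,o,I]
After op 10 (replace(0, 'a')): offset=7, physical=[A,B,C,D,F,o,I,a,G], logical=[a,G,A,B,C,D,F,o,I]

Answer: 7 a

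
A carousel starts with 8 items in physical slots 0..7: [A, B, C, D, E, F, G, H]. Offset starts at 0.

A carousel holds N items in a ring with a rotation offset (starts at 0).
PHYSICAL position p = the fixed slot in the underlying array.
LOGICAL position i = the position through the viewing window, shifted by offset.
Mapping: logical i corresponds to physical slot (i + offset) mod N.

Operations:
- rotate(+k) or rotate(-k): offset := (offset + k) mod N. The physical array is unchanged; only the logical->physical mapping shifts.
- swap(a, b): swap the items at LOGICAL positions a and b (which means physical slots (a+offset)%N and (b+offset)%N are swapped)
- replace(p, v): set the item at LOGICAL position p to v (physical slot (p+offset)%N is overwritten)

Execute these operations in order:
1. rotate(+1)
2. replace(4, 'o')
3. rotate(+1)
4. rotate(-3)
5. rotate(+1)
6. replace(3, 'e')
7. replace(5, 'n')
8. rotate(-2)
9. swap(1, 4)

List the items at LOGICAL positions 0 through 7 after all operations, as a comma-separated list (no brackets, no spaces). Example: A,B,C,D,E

Answer: G,C,A,B,H,e,E,n

Derivation:
After op 1 (rotate(+1)): offset=1, physical=[A,B,C,D,E,F,G,H], logical=[B,C,D,E,F,G,H,A]
After op 2 (replace(4, 'o')): offset=1, physical=[A,B,C,D,E,o,G,H], logical=[B,C,D,E,o,G,H,A]
After op 3 (rotate(+1)): offset=2, physical=[A,B,C,D,E,o,G,H], logical=[C,D,E,o,G,H,A,B]
After op 4 (rotate(-3)): offset=7, physical=[A,B,C,D,E,o,G,H], logical=[H,A,B,C,D,E,o,G]
After op 5 (rotate(+1)): offset=0, physical=[A,B,C,D,E,o,G,H], logical=[A,B,C,D,E,o,G,H]
After op 6 (replace(3, 'e')): offset=0, physical=[A,B,C,e,E,o,G,H], logical=[A,B,C,e,E,o,G,H]
After op 7 (replace(5, 'n')): offset=0, physical=[A,B,C,e,E,n,G,H], logical=[A,B,C,e,E,n,G,H]
After op 8 (rotate(-2)): offset=6, physical=[A,B,C,e,E,n,G,H], logical=[G,H,A,B,C,e,E,n]
After op 9 (swap(1, 4)): offset=6, physical=[A,B,H,e,E,n,G,C], logical=[G,C,A,B,H,e,E,n]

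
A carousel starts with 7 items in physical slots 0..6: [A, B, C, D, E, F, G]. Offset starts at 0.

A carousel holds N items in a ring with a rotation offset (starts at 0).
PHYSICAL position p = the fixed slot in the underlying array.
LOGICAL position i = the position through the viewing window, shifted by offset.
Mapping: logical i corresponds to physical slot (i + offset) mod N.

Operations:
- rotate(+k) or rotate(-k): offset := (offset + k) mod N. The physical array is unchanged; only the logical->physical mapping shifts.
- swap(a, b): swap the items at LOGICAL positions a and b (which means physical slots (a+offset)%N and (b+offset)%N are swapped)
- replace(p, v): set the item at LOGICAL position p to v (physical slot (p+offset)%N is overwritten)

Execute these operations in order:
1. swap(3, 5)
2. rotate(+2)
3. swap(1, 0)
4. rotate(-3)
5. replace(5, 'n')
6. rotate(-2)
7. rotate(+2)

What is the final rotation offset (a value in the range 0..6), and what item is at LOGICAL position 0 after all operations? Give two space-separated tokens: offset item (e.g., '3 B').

After op 1 (swap(3, 5)): offset=0, physical=[A,B,C,F,E,D,G], logical=[A,B,C,F,E,D,G]
After op 2 (rotate(+2)): offset=2, physical=[A,B,C,F,E,D,G], logical=[C,F,E,D,G,A,B]
After op 3 (swap(1, 0)): offset=2, physical=[A,B,F,C,E,D,G], logical=[F,C,E,D,G,A,B]
After op 4 (rotate(-3)): offset=6, physical=[A,B,F,C,E,D,G], logical=[G,A,B,F,C,E,D]
After op 5 (replace(5, 'n')): offset=6, physical=[A,B,F,C,n,D,G], logical=[G,A,B,F,C,n,D]
After op 6 (rotate(-2)): offset=4, physical=[A,B,F,C,n,D,G], logical=[n,D,G,A,B,F,C]
After op 7 (rotate(+2)): offset=6, physical=[A,B,F,C,n,D,G], logical=[G,A,B,F,C,n,D]

Answer: 6 G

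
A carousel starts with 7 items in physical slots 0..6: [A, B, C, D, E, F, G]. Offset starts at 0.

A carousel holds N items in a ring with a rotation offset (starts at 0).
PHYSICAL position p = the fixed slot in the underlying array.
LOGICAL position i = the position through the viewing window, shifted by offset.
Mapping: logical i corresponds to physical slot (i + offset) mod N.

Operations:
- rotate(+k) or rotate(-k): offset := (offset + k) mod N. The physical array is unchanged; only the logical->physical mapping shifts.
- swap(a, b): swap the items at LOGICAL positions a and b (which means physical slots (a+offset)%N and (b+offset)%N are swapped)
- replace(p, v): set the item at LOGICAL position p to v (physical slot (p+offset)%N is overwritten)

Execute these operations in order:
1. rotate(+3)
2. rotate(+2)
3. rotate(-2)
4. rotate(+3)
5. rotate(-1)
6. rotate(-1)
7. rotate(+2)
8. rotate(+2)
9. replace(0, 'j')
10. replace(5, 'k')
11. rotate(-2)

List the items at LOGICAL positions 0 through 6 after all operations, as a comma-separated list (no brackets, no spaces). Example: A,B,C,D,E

After op 1 (rotate(+3)): offset=3, physical=[A,B,C,D,E,F,G], logical=[D,E,F,G,A,B,C]
After op 2 (rotate(+2)): offset=5, physical=[A,B,C,D,E,F,G], logical=[F,G,A,B,C,D,E]
After op 3 (rotate(-2)): offset=3, physical=[A,B,C,D,E,F,G], logical=[D,E,F,G,A,B,C]
After op 4 (rotate(+3)): offset=6, physical=[A,B,C,D,E,F,G], logical=[G,A,B,C,D,E,F]
After op 5 (rotate(-1)): offset=5, physical=[A,B,C,D,E,F,G], logical=[F,G,A,B,C,D,E]
After op 6 (rotate(-1)): offset=4, physical=[A,B,C,D,E,F,G], logical=[E,F,G,A,B,C,D]
After op 7 (rotate(+2)): offset=6, physical=[A,B,C,D,E,F,G], logical=[G,A,B,C,D,E,F]
After op 8 (rotate(+2)): offset=1, physical=[A,B,C,D,E,F,G], logical=[B,C,D,E,F,G,A]
After op 9 (replace(0, 'j')): offset=1, physical=[A,j,C,D,E,F,G], logical=[j,C,D,E,F,G,A]
After op 10 (replace(5, 'k')): offset=1, physical=[A,j,C,D,E,F,k], logical=[j,C,D,E,F,k,A]
After op 11 (rotate(-2)): offset=6, physical=[A,j,C,D,E,F,k], logical=[k,A,j,C,D,E,F]

Answer: k,A,j,C,D,E,F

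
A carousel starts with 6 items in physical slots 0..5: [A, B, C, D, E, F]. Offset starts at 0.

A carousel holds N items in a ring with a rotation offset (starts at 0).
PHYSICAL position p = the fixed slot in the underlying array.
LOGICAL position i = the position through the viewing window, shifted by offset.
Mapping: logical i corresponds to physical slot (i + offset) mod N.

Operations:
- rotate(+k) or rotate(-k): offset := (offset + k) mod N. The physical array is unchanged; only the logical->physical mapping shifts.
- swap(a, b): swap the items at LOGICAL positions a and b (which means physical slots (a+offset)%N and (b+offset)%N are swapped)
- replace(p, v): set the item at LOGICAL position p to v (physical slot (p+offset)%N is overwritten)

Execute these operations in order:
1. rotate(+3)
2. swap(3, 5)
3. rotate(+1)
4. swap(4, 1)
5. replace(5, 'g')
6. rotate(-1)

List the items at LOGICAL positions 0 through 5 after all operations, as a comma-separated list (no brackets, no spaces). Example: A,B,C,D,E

After op 1 (rotate(+3)): offset=3, physical=[A,B,C,D,E,F], logical=[D,E,F,A,B,C]
After op 2 (swap(3, 5)): offset=3, physical=[C,B,A,D,E,F], logical=[D,E,F,C,B,A]
After op 3 (rotate(+1)): offset=4, physical=[C,B,A,D,E,F], logical=[E,F,C,B,A,D]
After op 4 (swap(4, 1)): offset=4, physical=[C,B,F,D,E,A], logical=[E,A,C,B,F,D]
After op 5 (replace(5, 'g')): offset=4, physical=[C,B,F,g,E,A], logical=[E,A,C,B,F,g]
After op 6 (rotate(-1)): offset=3, physical=[C,B,F,g,E,A], logical=[g,E,A,C,B,F]

Answer: g,E,A,C,B,F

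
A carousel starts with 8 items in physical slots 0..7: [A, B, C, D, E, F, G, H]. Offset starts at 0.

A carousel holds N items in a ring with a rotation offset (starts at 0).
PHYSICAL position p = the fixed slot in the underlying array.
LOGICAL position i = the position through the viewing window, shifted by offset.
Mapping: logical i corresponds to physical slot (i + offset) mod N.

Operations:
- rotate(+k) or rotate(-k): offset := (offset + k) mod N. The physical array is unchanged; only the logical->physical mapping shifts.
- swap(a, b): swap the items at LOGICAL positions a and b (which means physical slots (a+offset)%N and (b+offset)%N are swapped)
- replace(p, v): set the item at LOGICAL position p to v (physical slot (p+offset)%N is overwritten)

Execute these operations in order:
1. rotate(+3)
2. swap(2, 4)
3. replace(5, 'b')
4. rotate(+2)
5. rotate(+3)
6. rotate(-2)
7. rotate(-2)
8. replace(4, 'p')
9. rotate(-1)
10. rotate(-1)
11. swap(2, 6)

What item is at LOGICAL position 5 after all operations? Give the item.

Answer: F

Derivation:
After op 1 (rotate(+3)): offset=3, physical=[A,B,C,D,E,F,G,H], logical=[D,E,F,G,H,A,B,C]
After op 2 (swap(2, 4)): offset=3, physical=[A,B,C,D,E,H,G,F], logical=[D,E,H,G,F,A,B,C]
After op 3 (replace(5, 'b')): offset=3, physical=[b,B,C,D,E,H,G,F], logical=[D,E,H,G,F,b,B,C]
After op 4 (rotate(+2)): offset=5, physical=[b,B,C,D,E,H,G,F], logical=[H,G,F,b,B,C,D,E]
After op 5 (rotate(+3)): offset=0, physical=[b,B,C,D,E,H,G,F], logical=[b,B,C,D,E,H,G,F]
After op 6 (rotate(-2)): offset=6, physical=[b,B,C,D,E,H,G,F], logical=[G,F,b,B,C,D,E,H]
After op 7 (rotate(-2)): offset=4, physical=[b,B,C,D,E,H,G,F], logical=[E,H,G,F,b,B,C,D]
After op 8 (replace(4, 'p')): offset=4, physical=[p,B,C,D,E,H,G,F], logical=[E,H,G,F,p,B,C,D]
After op 9 (rotate(-1)): offset=3, physical=[p,B,C,D,E,H,G,F], logical=[D,E,H,G,F,p,B,C]
After op 10 (rotate(-1)): offset=2, physical=[p,B,C,D,E,H,G,F], logical=[C,D,E,H,G,F,p,B]
After op 11 (swap(2, 6)): offset=2, physical=[E,B,C,D,p,H,G,F], logical=[C,D,p,H,G,F,E,B]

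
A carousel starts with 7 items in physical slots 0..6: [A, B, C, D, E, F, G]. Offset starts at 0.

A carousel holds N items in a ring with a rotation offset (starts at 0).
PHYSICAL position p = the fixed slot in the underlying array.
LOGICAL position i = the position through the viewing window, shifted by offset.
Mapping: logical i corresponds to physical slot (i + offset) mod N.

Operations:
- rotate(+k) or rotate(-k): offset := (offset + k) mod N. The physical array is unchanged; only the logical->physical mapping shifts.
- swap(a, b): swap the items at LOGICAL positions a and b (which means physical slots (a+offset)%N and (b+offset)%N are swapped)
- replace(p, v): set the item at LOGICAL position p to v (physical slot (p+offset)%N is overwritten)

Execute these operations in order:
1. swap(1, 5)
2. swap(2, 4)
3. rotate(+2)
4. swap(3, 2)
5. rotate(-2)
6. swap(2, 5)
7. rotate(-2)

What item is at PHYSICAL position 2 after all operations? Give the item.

After op 1 (swap(1, 5)): offset=0, physical=[A,F,C,D,E,B,G], logical=[A,F,C,D,E,B,G]
After op 2 (swap(2, 4)): offset=0, physical=[A,F,E,D,C,B,G], logical=[A,F,E,D,C,B,G]
After op 3 (rotate(+2)): offset=2, physical=[A,F,E,D,C,B,G], logical=[E,D,C,B,G,A,F]
After op 4 (swap(3, 2)): offset=2, physical=[A,F,E,D,B,C,G], logical=[E,D,B,C,G,A,F]
After op 5 (rotate(-2)): offset=0, physical=[A,F,E,D,B,C,G], logical=[A,F,E,D,B,C,G]
After op 6 (swap(2, 5)): offset=0, physical=[A,F,C,D,B,E,G], logical=[A,F,C,D,B,E,G]
After op 7 (rotate(-2)): offset=5, physical=[A,F,C,D,B,E,G], logical=[E,G,A,F,C,D,B]

Answer: C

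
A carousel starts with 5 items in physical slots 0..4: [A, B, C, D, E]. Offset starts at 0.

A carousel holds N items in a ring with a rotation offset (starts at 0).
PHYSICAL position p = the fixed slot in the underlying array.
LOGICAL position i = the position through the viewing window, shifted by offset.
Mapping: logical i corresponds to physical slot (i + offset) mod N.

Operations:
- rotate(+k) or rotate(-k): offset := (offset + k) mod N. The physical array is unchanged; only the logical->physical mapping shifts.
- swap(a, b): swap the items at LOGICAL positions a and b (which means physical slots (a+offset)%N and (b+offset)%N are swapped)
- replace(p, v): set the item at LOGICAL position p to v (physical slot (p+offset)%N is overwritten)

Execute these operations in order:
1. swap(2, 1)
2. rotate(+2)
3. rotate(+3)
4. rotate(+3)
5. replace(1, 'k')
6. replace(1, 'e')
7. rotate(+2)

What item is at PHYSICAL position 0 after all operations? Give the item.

Answer: A

Derivation:
After op 1 (swap(2, 1)): offset=0, physical=[A,C,B,D,E], logical=[A,C,B,D,E]
After op 2 (rotate(+2)): offset=2, physical=[A,C,B,D,E], logical=[B,D,E,A,C]
After op 3 (rotate(+3)): offset=0, physical=[A,C,B,D,E], logical=[A,C,B,D,E]
After op 4 (rotate(+3)): offset=3, physical=[A,C,B,D,E], logical=[D,E,A,C,B]
After op 5 (replace(1, 'k')): offset=3, physical=[A,C,B,D,k], logical=[D,k,A,C,B]
After op 6 (replace(1, 'e')): offset=3, physical=[A,C,B,D,e], logical=[D,e,A,C,B]
After op 7 (rotate(+2)): offset=0, physical=[A,C,B,D,e], logical=[A,C,B,D,e]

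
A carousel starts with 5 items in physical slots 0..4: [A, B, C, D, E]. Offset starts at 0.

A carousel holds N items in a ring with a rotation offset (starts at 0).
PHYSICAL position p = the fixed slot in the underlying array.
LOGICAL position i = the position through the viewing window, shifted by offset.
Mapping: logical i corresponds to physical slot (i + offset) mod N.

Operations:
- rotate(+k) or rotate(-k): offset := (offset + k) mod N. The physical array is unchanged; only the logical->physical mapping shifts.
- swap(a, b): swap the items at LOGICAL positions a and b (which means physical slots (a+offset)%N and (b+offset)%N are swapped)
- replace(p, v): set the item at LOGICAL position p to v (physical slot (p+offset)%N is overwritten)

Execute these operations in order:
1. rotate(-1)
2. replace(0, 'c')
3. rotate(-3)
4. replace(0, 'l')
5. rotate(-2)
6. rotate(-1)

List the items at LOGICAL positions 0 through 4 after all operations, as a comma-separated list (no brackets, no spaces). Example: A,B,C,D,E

After op 1 (rotate(-1)): offset=4, physical=[A,B,C,D,E], logical=[E,A,B,C,D]
After op 2 (replace(0, 'c')): offset=4, physical=[A,B,C,D,c], logical=[c,A,B,C,D]
After op 3 (rotate(-3)): offset=1, physical=[A,B,C,D,c], logical=[B,C,D,c,A]
After op 4 (replace(0, 'l')): offset=1, physical=[A,l,C,D,c], logical=[l,C,D,c,A]
After op 5 (rotate(-2)): offset=4, physical=[A,l,C,D,c], logical=[c,A,l,C,D]
After op 6 (rotate(-1)): offset=3, physical=[A,l,C,D,c], logical=[D,c,A,l,C]

Answer: D,c,A,l,C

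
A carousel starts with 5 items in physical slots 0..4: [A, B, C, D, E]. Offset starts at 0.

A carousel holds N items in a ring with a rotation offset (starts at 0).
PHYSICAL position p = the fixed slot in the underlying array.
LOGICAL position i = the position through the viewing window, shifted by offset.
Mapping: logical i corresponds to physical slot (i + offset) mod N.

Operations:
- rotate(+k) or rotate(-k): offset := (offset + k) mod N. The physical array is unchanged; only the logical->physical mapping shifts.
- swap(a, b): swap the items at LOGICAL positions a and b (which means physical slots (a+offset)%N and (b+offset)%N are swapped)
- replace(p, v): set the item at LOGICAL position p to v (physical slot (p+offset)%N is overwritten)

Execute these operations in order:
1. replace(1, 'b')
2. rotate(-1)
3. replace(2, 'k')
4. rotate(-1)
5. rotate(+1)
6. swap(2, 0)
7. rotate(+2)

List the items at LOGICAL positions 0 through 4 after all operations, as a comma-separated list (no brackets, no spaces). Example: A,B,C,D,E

After op 1 (replace(1, 'b')): offset=0, physical=[A,b,C,D,E], logical=[A,b,C,D,E]
After op 2 (rotate(-1)): offset=4, physical=[A,b,C,D,E], logical=[E,A,b,C,D]
After op 3 (replace(2, 'k')): offset=4, physical=[A,k,C,D,E], logical=[E,A,k,C,D]
After op 4 (rotate(-1)): offset=3, physical=[A,k,C,D,E], logical=[D,E,A,k,C]
After op 5 (rotate(+1)): offset=4, physical=[A,k,C,D,E], logical=[E,A,k,C,D]
After op 6 (swap(2, 0)): offset=4, physical=[A,E,C,D,k], logical=[k,A,E,C,D]
After op 7 (rotate(+2)): offset=1, physical=[A,E,C,D,k], logical=[E,C,D,k,A]

Answer: E,C,D,k,A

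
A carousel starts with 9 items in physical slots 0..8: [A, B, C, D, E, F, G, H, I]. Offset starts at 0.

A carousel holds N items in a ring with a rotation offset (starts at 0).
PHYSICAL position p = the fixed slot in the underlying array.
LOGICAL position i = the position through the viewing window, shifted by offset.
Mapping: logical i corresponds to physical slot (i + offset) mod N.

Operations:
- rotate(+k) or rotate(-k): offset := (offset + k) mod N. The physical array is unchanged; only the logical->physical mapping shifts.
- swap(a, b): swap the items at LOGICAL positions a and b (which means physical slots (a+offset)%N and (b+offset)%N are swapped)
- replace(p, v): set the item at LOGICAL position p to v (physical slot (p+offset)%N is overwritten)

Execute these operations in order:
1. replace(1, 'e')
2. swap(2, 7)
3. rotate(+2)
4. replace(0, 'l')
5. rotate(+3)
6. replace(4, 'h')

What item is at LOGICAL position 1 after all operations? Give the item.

Answer: G

Derivation:
After op 1 (replace(1, 'e')): offset=0, physical=[A,e,C,D,E,F,G,H,I], logical=[A,e,C,D,E,F,G,H,I]
After op 2 (swap(2, 7)): offset=0, physical=[A,e,H,D,E,F,G,C,I], logical=[A,e,H,D,E,F,G,C,I]
After op 3 (rotate(+2)): offset=2, physical=[A,e,H,D,E,F,G,C,I], logical=[H,D,E,F,G,C,I,A,e]
After op 4 (replace(0, 'l')): offset=2, physical=[A,e,l,D,E,F,G,C,I], logical=[l,D,E,F,G,C,I,A,e]
After op 5 (rotate(+3)): offset=5, physical=[A,e,l,D,E,F,G,C,I], logical=[F,G,C,I,A,e,l,D,E]
After op 6 (replace(4, 'h')): offset=5, physical=[h,e,l,D,E,F,G,C,I], logical=[F,G,C,I,h,e,l,D,E]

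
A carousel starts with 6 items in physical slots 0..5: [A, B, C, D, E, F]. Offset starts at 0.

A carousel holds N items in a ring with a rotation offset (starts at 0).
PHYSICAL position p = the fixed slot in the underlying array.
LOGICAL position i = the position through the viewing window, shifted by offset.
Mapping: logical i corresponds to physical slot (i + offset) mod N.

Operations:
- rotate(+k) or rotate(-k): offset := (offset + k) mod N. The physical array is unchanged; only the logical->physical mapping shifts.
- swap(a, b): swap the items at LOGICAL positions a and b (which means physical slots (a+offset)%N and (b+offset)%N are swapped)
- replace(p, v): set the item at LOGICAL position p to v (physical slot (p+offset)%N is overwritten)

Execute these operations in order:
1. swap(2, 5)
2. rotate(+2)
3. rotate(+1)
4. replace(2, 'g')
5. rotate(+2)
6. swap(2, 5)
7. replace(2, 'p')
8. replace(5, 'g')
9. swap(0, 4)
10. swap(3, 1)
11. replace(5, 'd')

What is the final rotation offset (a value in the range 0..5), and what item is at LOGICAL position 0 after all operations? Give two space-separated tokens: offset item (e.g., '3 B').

After op 1 (swap(2, 5)): offset=0, physical=[A,B,F,D,E,C], logical=[A,B,F,D,E,C]
After op 2 (rotate(+2)): offset=2, physical=[A,B,F,D,E,C], logical=[F,D,E,C,A,B]
After op 3 (rotate(+1)): offset=3, physical=[A,B,F,D,E,C], logical=[D,E,C,A,B,F]
After op 4 (replace(2, 'g')): offset=3, physical=[A,B,F,D,E,g], logical=[D,E,g,A,B,F]
After op 5 (rotate(+2)): offset=5, physical=[A,B,F,D,E,g], logical=[g,A,B,F,D,E]
After op 6 (swap(2, 5)): offset=5, physical=[A,E,F,D,B,g], logical=[g,A,E,F,D,B]
After op 7 (replace(2, 'p')): offset=5, physical=[A,p,F,D,B,g], logical=[g,A,p,F,D,B]
After op 8 (replace(5, 'g')): offset=5, physical=[A,p,F,D,g,g], logical=[g,A,p,F,D,g]
After op 9 (swap(0, 4)): offset=5, physical=[A,p,F,g,g,D], logical=[D,A,p,F,g,g]
After op 10 (swap(3, 1)): offset=5, physical=[F,p,A,g,g,D], logical=[D,F,p,A,g,g]
After op 11 (replace(5, 'd')): offset=5, physical=[F,p,A,g,d,D], logical=[D,F,p,A,g,d]

Answer: 5 D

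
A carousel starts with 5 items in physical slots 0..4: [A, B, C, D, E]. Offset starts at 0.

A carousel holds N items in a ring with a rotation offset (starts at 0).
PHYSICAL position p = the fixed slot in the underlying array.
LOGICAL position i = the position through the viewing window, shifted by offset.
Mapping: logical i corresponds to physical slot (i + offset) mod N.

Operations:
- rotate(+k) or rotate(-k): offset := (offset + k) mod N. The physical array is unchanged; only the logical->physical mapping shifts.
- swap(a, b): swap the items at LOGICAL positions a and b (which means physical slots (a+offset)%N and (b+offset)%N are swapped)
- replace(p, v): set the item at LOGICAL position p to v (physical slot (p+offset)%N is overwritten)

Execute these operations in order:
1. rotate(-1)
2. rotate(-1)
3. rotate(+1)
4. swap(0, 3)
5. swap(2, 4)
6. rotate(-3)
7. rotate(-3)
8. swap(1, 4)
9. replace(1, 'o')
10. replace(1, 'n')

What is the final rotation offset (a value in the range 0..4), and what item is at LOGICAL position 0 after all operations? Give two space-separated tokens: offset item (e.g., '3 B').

Answer: 3 B

Derivation:
After op 1 (rotate(-1)): offset=4, physical=[A,B,C,D,E], logical=[E,A,B,C,D]
After op 2 (rotate(-1)): offset=3, physical=[A,B,C,D,E], logical=[D,E,A,B,C]
After op 3 (rotate(+1)): offset=4, physical=[A,B,C,D,E], logical=[E,A,B,C,D]
After op 4 (swap(0, 3)): offset=4, physical=[A,B,E,D,C], logical=[C,A,B,E,D]
After op 5 (swap(2, 4)): offset=4, physical=[A,D,E,B,C], logical=[C,A,D,E,B]
After op 6 (rotate(-3)): offset=1, physical=[A,D,E,B,C], logical=[D,E,B,C,A]
After op 7 (rotate(-3)): offset=3, physical=[A,D,E,B,C], logical=[B,C,A,D,E]
After op 8 (swap(1, 4)): offset=3, physical=[A,D,C,B,E], logical=[B,E,A,D,C]
After op 9 (replace(1, 'o')): offset=3, physical=[A,D,C,B,o], logical=[B,o,A,D,C]
After op 10 (replace(1, 'n')): offset=3, physical=[A,D,C,B,n], logical=[B,n,A,D,C]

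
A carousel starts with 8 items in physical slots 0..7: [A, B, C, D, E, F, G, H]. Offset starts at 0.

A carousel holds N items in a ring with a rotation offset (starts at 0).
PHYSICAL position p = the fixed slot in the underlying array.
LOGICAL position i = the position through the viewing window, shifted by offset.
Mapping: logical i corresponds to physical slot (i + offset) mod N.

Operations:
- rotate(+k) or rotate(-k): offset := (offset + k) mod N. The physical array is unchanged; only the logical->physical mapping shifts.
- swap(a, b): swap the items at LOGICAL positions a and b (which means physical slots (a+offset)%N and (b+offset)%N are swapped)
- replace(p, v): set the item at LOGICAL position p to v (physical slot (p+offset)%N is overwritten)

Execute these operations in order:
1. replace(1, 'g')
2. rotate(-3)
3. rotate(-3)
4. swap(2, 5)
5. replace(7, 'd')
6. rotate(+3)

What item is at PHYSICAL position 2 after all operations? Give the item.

Answer: C

Derivation:
After op 1 (replace(1, 'g')): offset=0, physical=[A,g,C,D,E,F,G,H], logical=[A,g,C,D,E,F,G,H]
After op 2 (rotate(-3)): offset=5, physical=[A,g,C,D,E,F,G,H], logical=[F,G,H,A,g,C,D,E]
After op 3 (rotate(-3)): offset=2, physical=[A,g,C,D,E,F,G,H], logical=[C,D,E,F,G,H,A,g]
After op 4 (swap(2, 5)): offset=2, physical=[A,g,C,D,H,F,G,E], logical=[C,D,H,F,G,E,A,g]
After op 5 (replace(7, 'd')): offset=2, physical=[A,d,C,D,H,F,G,E], logical=[C,D,H,F,G,E,A,d]
After op 6 (rotate(+3)): offset=5, physical=[A,d,C,D,H,F,G,E], logical=[F,G,E,A,d,C,D,H]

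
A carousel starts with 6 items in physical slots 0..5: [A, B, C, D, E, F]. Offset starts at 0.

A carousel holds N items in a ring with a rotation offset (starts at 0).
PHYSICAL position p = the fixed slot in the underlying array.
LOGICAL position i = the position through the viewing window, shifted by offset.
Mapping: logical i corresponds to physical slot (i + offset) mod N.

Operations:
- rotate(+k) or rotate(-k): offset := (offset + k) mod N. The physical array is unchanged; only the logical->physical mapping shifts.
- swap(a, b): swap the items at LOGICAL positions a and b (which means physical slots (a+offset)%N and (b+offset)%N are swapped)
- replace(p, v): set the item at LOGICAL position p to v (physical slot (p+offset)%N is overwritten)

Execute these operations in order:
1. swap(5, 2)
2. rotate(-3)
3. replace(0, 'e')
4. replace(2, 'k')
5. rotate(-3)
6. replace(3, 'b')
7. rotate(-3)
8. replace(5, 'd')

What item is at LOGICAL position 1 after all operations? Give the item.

Answer: E

Derivation:
After op 1 (swap(5, 2)): offset=0, physical=[A,B,F,D,E,C], logical=[A,B,F,D,E,C]
After op 2 (rotate(-3)): offset=3, physical=[A,B,F,D,E,C], logical=[D,E,C,A,B,F]
After op 3 (replace(0, 'e')): offset=3, physical=[A,B,F,e,E,C], logical=[e,E,C,A,B,F]
After op 4 (replace(2, 'k')): offset=3, physical=[A,B,F,e,E,k], logical=[e,E,k,A,B,F]
After op 5 (rotate(-3)): offset=0, physical=[A,B,F,e,E,k], logical=[A,B,F,e,E,k]
After op 6 (replace(3, 'b')): offset=0, physical=[A,B,F,b,E,k], logical=[A,B,F,b,E,k]
After op 7 (rotate(-3)): offset=3, physical=[A,B,F,b,E,k], logical=[b,E,k,A,B,F]
After op 8 (replace(5, 'd')): offset=3, physical=[A,B,d,b,E,k], logical=[b,E,k,A,B,d]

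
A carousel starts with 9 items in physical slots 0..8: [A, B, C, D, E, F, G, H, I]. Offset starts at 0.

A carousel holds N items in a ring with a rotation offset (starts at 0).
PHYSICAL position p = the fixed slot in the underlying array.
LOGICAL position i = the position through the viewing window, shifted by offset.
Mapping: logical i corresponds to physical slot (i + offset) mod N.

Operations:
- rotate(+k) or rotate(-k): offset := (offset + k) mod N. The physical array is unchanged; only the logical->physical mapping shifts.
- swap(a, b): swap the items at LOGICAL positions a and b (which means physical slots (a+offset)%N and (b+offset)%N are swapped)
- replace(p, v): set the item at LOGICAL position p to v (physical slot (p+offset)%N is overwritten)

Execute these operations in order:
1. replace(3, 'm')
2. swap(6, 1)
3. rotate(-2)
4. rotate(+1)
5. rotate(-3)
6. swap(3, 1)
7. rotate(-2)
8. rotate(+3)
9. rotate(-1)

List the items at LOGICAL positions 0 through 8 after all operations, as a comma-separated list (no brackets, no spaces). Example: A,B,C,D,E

Answer: F,I,H,B,A,G,C,m,E

Derivation:
After op 1 (replace(3, 'm')): offset=0, physical=[A,B,C,m,E,F,G,H,I], logical=[A,B,C,m,E,F,G,H,I]
After op 2 (swap(6, 1)): offset=0, physical=[A,G,C,m,E,F,B,H,I], logical=[A,G,C,m,E,F,B,H,I]
After op 3 (rotate(-2)): offset=7, physical=[A,G,C,m,E,F,B,H,I], logical=[H,I,A,G,C,m,E,F,B]
After op 4 (rotate(+1)): offset=8, physical=[A,G,C,m,E,F,B,H,I], logical=[I,A,G,C,m,E,F,B,H]
After op 5 (rotate(-3)): offset=5, physical=[A,G,C,m,E,F,B,H,I], logical=[F,B,H,I,A,G,C,m,E]
After op 6 (swap(3, 1)): offset=5, physical=[A,G,C,m,E,F,I,H,B], logical=[F,I,H,B,A,G,C,m,E]
After op 7 (rotate(-2)): offset=3, physical=[A,G,C,m,E,F,I,H,B], logical=[m,E,F,I,H,B,A,G,C]
After op 8 (rotate(+3)): offset=6, physical=[A,G,C,m,E,F,I,H,B], logical=[I,H,B,A,G,C,m,E,F]
After op 9 (rotate(-1)): offset=5, physical=[A,G,C,m,E,F,I,H,B], logical=[F,I,H,B,A,G,C,m,E]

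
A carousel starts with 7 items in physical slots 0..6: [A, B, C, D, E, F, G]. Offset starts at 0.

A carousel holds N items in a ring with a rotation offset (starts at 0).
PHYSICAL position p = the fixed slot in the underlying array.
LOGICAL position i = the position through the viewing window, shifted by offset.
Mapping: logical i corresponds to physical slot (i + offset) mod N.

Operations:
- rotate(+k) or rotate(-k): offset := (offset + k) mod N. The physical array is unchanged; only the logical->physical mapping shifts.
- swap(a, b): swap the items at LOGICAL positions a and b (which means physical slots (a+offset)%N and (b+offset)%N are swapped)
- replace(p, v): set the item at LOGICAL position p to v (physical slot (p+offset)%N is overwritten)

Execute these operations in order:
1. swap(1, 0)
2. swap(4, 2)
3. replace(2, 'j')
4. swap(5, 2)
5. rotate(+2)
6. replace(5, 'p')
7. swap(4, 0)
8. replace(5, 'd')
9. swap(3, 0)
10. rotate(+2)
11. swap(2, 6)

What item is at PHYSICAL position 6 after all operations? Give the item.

After op 1 (swap(1, 0)): offset=0, physical=[B,A,C,D,E,F,G], logical=[B,A,C,D,E,F,G]
After op 2 (swap(4, 2)): offset=0, physical=[B,A,E,D,C,F,G], logical=[B,A,E,D,C,F,G]
After op 3 (replace(2, 'j')): offset=0, physical=[B,A,j,D,C,F,G], logical=[B,A,j,D,C,F,G]
After op 4 (swap(5, 2)): offset=0, physical=[B,A,F,D,C,j,G], logical=[B,A,F,D,C,j,G]
After op 5 (rotate(+2)): offset=2, physical=[B,A,F,D,C,j,G], logical=[F,D,C,j,G,B,A]
After op 6 (replace(5, 'p')): offset=2, physical=[p,A,F,D,C,j,G], logical=[F,D,C,j,G,p,A]
After op 7 (swap(4, 0)): offset=2, physical=[p,A,G,D,C,j,F], logical=[G,D,C,j,F,p,A]
After op 8 (replace(5, 'd')): offset=2, physical=[d,A,G,D,C,j,F], logical=[G,D,C,j,F,d,A]
After op 9 (swap(3, 0)): offset=2, physical=[d,A,j,D,C,G,F], logical=[j,D,C,G,F,d,A]
After op 10 (rotate(+2)): offset=4, physical=[d,A,j,D,C,G,F], logical=[C,G,F,d,A,j,D]
After op 11 (swap(2, 6)): offset=4, physical=[d,A,j,F,C,G,D], logical=[C,G,D,d,A,j,F]

Answer: D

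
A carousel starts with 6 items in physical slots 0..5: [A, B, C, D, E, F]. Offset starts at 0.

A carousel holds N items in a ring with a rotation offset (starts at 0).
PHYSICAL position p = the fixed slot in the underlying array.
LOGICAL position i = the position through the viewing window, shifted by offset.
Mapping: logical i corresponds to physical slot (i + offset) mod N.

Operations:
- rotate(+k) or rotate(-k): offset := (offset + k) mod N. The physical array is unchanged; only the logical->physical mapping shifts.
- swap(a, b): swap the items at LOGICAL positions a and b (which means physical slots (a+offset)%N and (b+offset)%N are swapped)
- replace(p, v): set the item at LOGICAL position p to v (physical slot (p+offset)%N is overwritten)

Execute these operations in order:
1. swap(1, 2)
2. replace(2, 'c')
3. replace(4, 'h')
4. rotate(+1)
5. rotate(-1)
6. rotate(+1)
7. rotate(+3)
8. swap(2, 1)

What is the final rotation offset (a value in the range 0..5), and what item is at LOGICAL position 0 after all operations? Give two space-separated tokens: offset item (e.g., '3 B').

Answer: 4 h

Derivation:
After op 1 (swap(1, 2)): offset=0, physical=[A,C,B,D,E,F], logical=[A,C,B,D,E,F]
After op 2 (replace(2, 'c')): offset=0, physical=[A,C,c,D,E,F], logical=[A,C,c,D,E,F]
After op 3 (replace(4, 'h')): offset=0, physical=[A,C,c,D,h,F], logical=[A,C,c,D,h,F]
After op 4 (rotate(+1)): offset=1, physical=[A,C,c,D,h,F], logical=[C,c,D,h,F,A]
After op 5 (rotate(-1)): offset=0, physical=[A,C,c,D,h,F], logical=[A,C,c,D,h,F]
After op 6 (rotate(+1)): offset=1, physical=[A,C,c,D,h,F], logical=[C,c,D,h,F,A]
After op 7 (rotate(+3)): offset=4, physical=[A,C,c,D,h,F], logical=[h,F,A,C,c,D]
After op 8 (swap(2, 1)): offset=4, physical=[F,C,c,D,h,A], logical=[h,A,F,C,c,D]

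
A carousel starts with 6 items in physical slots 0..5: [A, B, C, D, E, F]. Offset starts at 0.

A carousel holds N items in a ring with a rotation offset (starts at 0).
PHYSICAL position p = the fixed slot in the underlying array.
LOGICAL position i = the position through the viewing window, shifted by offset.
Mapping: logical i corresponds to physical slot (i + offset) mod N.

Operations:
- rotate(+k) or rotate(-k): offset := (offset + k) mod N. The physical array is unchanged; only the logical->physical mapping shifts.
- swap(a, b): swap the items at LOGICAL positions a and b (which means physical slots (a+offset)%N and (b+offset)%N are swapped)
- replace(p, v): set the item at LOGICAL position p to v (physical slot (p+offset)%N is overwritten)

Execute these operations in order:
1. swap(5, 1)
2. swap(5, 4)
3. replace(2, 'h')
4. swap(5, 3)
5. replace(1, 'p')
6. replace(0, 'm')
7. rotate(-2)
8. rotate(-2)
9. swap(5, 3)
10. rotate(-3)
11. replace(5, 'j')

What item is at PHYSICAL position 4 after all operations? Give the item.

After op 1 (swap(5, 1)): offset=0, physical=[A,F,C,D,E,B], logical=[A,F,C,D,E,B]
After op 2 (swap(5, 4)): offset=0, physical=[A,F,C,D,B,E], logical=[A,F,C,D,B,E]
After op 3 (replace(2, 'h')): offset=0, physical=[A,F,h,D,B,E], logical=[A,F,h,D,B,E]
After op 4 (swap(5, 3)): offset=0, physical=[A,F,h,E,B,D], logical=[A,F,h,E,B,D]
After op 5 (replace(1, 'p')): offset=0, physical=[A,p,h,E,B,D], logical=[A,p,h,E,B,D]
After op 6 (replace(0, 'm')): offset=0, physical=[m,p,h,E,B,D], logical=[m,p,h,E,B,D]
After op 7 (rotate(-2)): offset=4, physical=[m,p,h,E,B,D], logical=[B,D,m,p,h,E]
After op 8 (rotate(-2)): offset=2, physical=[m,p,h,E,B,D], logical=[h,E,B,D,m,p]
After op 9 (swap(5, 3)): offset=2, physical=[m,D,h,E,B,p], logical=[h,E,B,p,m,D]
After op 10 (rotate(-3)): offset=5, physical=[m,D,h,E,B,p], logical=[p,m,D,h,E,B]
After op 11 (replace(5, 'j')): offset=5, physical=[m,D,h,E,j,p], logical=[p,m,D,h,E,j]

Answer: j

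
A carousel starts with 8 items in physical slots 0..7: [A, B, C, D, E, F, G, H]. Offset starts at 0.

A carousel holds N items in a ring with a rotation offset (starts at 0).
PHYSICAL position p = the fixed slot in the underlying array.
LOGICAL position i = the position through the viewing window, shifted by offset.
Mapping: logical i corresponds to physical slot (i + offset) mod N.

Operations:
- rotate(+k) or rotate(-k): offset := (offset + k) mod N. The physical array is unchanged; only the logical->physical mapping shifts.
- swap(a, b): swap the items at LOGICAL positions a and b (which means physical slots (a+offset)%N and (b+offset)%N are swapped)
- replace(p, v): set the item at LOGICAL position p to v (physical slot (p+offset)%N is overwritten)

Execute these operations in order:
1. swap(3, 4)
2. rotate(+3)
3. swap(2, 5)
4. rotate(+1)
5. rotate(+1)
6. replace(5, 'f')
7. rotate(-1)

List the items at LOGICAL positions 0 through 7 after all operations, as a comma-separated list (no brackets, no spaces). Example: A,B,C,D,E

Answer: D,A,G,H,F,B,f,E

Derivation:
After op 1 (swap(3, 4)): offset=0, physical=[A,B,C,E,D,F,G,H], logical=[A,B,C,E,D,F,G,H]
After op 2 (rotate(+3)): offset=3, physical=[A,B,C,E,D,F,G,H], logical=[E,D,F,G,H,A,B,C]
After op 3 (swap(2, 5)): offset=3, physical=[F,B,C,E,D,A,G,H], logical=[E,D,A,G,H,F,B,C]
After op 4 (rotate(+1)): offset=4, physical=[F,B,C,E,D,A,G,H], logical=[D,A,G,H,F,B,C,E]
After op 5 (rotate(+1)): offset=5, physical=[F,B,C,E,D,A,G,H], logical=[A,G,H,F,B,C,E,D]
After op 6 (replace(5, 'f')): offset=5, physical=[F,B,f,E,D,A,G,H], logical=[A,G,H,F,B,f,E,D]
After op 7 (rotate(-1)): offset=4, physical=[F,B,f,E,D,A,G,H], logical=[D,A,G,H,F,B,f,E]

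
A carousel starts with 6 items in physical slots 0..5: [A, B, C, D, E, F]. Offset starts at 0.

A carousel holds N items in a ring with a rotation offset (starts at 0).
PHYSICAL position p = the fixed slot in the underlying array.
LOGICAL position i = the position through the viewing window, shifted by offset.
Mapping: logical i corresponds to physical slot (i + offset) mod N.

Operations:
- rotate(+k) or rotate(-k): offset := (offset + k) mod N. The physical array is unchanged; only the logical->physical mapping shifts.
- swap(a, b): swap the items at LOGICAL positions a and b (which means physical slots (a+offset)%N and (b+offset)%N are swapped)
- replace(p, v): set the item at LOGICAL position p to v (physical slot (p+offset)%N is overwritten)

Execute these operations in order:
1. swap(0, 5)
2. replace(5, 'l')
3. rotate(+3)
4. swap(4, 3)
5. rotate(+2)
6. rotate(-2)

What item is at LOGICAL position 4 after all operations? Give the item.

Answer: F

Derivation:
After op 1 (swap(0, 5)): offset=0, physical=[F,B,C,D,E,A], logical=[F,B,C,D,E,A]
After op 2 (replace(5, 'l')): offset=0, physical=[F,B,C,D,E,l], logical=[F,B,C,D,E,l]
After op 3 (rotate(+3)): offset=3, physical=[F,B,C,D,E,l], logical=[D,E,l,F,B,C]
After op 4 (swap(4, 3)): offset=3, physical=[B,F,C,D,E,l], logical=[D,E,l,B,F,C]
After op 5 (rotate(+2)): offset=5, physical=[B,F,C,D,E,l], logical=[l,B,F,C,D,E]
After op 6 (rotate(-2)): offset=3, physical=[B,F,C,D,E,l], logical=[D,E,l,B,F,C]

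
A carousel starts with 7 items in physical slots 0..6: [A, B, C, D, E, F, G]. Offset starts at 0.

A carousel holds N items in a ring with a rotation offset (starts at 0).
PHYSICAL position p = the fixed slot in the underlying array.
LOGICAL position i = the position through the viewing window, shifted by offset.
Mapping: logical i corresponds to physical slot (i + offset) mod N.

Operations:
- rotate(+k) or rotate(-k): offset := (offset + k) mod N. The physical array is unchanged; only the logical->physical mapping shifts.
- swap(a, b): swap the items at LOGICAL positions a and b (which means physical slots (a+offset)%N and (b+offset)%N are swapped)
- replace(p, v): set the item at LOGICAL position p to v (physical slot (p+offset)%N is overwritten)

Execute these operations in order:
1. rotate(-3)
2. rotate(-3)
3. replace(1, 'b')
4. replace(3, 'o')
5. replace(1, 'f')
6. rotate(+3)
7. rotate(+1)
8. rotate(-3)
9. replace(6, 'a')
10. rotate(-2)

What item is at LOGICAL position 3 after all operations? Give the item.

After op 1 (rotate(-3)): offset=4, physical=[A,B,C,D,E,F,G], logical=[E,F,G,A,B,C,D]
After op 2 (rotate(-3)): offset=1, physical=[A,B,C,D,E,F,G], logical=[B,C,D,E,F,G,A]
After op 3 (replace(1, 'b')): offset=1, physical=[A,B,b,D,E,F,G], logical=[B,b,D,E,F,G,A]
After op 4 (replace(3, 'o')): offset=1, physical=[A,B,b,D,o,F,G], logical=[B,b,D,o,F,G,A]
After op 5 (replace(1, 'f')): offset=1, physical=[A,B,f,D,o,F,G], logical=[B,f,D,o,F,G,A]
After op 6 (rotate(+3)): offset=4, physical=[A,B,f,D,o,F,G], logical=[o,F,G,A,B,f,D]
After op 7 (rotate(+1)): offset=5, physical=[A,B,f,D,o,F,G], logical=[F,G,A,B,f,D,o]
After op 8 (rotate(-3)): offset=2, physical=[A,B,f,D,o,F,G], logical=[f,D,o,F,G,A,B]
After op 9 (replace(6, 'a')): offset=2, physical=[A,a,f,D,o,F,G], logical=[f,D,o,F,G,A,a]
After op 10 (rotate(-2)): offset=0, physical=[A,a,f,D,o,F,G], logical=[A,a,f,D,o,F,G]

Answer: D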